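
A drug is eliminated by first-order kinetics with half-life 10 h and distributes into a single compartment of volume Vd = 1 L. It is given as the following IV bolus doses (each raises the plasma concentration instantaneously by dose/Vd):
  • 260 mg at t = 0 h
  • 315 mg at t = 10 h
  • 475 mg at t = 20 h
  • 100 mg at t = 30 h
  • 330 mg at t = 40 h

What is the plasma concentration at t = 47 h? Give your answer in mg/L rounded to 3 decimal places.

341.258 mg/L

k = ln 2 / 10 = 0.06931 per h
Dose 1 (260 mg at t=0 h): 260·exp(−0.06931·47) = 10.003 mg/L
Dose 2 (315 mg at t=10 h): 315·exp(−0.06931·37) = 24.238 mg/L
Dose 3 (475 mg at t=20 h): 475·exp(−0.06931·27) = 73.099 mg/L
Dose 4 (100 mg at t=30 h): 100·exp(−0.06931·17) = 30.779 mg/L
Dose 5 (330 mg at t=40 h): 330·exp(−0.06931·7) = 203.139 mg/L
C(47) = 10.003 + 24.238 + 73.099 + 30.779 + 203.139 = 341.258 mg/L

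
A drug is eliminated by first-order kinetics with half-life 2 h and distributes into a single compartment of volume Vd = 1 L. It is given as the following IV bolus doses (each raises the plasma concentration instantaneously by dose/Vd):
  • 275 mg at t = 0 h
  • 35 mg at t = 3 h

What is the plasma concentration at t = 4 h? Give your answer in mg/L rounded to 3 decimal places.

k = ln 2 / 2 = 0.34657 per h
Dose 1 (275 mg at t=0 h): 275·exp(−0.34657·4) = 68.750 mg/L
Dose 2 (35 mg at t=3 h): 35·exp(−0.34657·1) = 24.749 mg/L
C(4) = 68.750 + 24.749 = 93.499 mg/L

93.499 mg/L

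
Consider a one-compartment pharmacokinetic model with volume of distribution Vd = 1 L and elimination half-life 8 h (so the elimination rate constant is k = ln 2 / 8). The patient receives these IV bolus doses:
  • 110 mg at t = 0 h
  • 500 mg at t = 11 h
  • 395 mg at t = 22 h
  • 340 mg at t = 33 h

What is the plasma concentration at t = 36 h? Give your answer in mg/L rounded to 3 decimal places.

k = ln 2 / 8 = 0.08664 per h
Dose 1 (110 mg at t=0 h): 110·exp(−0.08664·36) = 4.861 mg/L
Dose 2 (500 mg at t=11 h): 500·exp(−0.08664·25) = 57.313 mg/L
Dose 3 (395 mg at t=22 h): 395·exp(−0.08664·14) = 117.434 mg/L
Dose 4 (340 mg at t=33 h): 340·exp(−0.08664·3) = 262.176 mg/L
C(36) = 4.861 + 57.313 + 117.434 + 262.176 = 441.784 mg/L

441.784 mg/L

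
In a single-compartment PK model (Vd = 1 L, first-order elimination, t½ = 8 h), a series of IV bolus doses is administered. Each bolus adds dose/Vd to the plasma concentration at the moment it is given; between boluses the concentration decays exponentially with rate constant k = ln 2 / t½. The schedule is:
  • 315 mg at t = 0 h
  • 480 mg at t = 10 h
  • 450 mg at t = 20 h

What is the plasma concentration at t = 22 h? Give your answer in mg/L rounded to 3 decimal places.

594.934 mg/L

k = ln 2 / 8 = 0.08664 per h
Dose 1 (315 mg at t=0 h): 315·exp(−0.08664·22) = 46.825 mg/L
Dose 2 (480 mg at t=10 h): 480·exp(−0.08664·12) = 169.706 mg/L
Dose 3 (450 mg at t=20 h): 450·exp(−0.08664·2) = 378.403 mg/L
C(22) = 46.825 + 169.706 + 378.403 = 594.934 mg/L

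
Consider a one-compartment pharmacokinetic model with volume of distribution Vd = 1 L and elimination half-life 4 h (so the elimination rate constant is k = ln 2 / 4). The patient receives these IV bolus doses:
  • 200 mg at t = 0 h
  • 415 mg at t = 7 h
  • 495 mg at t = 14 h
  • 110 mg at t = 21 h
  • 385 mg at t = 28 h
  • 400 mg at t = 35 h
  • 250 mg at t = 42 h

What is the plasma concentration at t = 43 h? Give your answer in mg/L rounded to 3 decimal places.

345.449 mg/L

k = ln 2 / 4 = 0.17329 per h
Dose 1 (200 mg at t=0 h): 200·exp(−0.17329·43) = 0.116 mg/L
Dose 2 (415 mg at t=7 h): 415·exp(−0.17329·36) = 0.811 mg/L
Dose 3 (495 mg at t=14 h): 495·exp(−0.17329·29) = 3.252 mg/L
Dose 4 (110 mg at t=21 h): 110·exp(−0.17329·22) = 2.431 mg/L
Dose 5 (385 mg at t=28 h): 385·exp(−0.17329·15) = 28.615 mg/L
Dose 6 (400 mg at t=35 h): 400·exp(−0.17329·8) = 100.000 mg/L
Dose 7 (250 mg at t=42 h): 250·exp(−0.17329·1) = 210.224 mg/L
C(43) = 0.116 + 0.811 + 3.252 + 2.431 + 28.615 + 100.000 + 210.224 = 345.449 mg/L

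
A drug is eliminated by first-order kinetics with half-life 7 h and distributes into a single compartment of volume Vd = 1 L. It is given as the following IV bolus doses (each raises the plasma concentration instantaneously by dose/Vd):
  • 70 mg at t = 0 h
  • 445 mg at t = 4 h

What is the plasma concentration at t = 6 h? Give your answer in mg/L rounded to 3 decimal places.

k = ln 2 / 7 = 0.09902 per h
Dose 1 (70 mg at t=0 h): 70·exp(−0.09902·6) = 38.643 mg/L
Dose 2 (445 mg at t=4 h): 445·exp(−0.09902·2) = 365.049 mg/L
C(6) = 38.643 + 365.049 = 403.692 mg/L

403.692 mg/L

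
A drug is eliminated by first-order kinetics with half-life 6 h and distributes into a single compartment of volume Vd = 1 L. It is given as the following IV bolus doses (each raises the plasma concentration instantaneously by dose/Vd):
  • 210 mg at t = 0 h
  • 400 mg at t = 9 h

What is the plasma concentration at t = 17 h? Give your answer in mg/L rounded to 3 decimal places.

k = ln 2 / 6 = 0.11552 per h
Dose 1 (210 mg at t=0 h): 210·exp(−0.11552·17) = 29.465 mg/L
Dose 2 (400 mg at t=9 h): 400·exp(−0.11552·8) = 158.740 mg/L
C(17) = 29.465 + 158.740 = 188.205 mg/L

188.205 mg/L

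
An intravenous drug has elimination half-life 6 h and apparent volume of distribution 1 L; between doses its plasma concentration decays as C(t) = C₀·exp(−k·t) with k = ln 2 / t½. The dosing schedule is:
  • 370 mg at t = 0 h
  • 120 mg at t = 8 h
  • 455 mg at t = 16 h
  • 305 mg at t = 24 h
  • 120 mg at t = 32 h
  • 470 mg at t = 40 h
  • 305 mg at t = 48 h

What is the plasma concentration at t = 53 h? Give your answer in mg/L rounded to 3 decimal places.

k = ln 2 / 6 = 0.11552 per h
Dose 1 (370 mg at t=0 h): 370·exp(−0.11552·53) = 0.811 mg/L
Dose 2 (120 mg at t=8 h): 120·exp(−0.11552·45) = 0.663 mg/L
Dose 3 (455 mg at t=16 h): 455·exp(−0.11552·37) = 6.334 mg/L
Dose 4 (305 mg at t=24 h): 305·exp(−0.11552·29) = 10.698 mg/L
Dose 5 (120 mg at t=32 h): 120·exp(−0.11552·21) = 10.607 mg/L
Dose 6 (470 mg at t=40 h): 470·exp(−0.11552·13) = 104.681 mg/L
Dose 7 (305 mg at t=48 h): 305·exp(−0.11552·5) = 171.175 mg/L
C(53) = 0.811 + 0.663 + 6.334 + 10.698 + 10.607 + 104.681 + 171.175 = 304.969 mg/L

304.969 mg/L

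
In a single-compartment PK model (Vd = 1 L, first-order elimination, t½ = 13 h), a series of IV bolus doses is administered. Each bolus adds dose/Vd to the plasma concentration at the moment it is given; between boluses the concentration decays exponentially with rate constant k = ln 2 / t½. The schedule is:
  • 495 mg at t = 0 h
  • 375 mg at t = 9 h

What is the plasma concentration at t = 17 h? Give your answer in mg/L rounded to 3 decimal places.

k = ln 2 / 13 = 0.05332 per h
Dose 1 (495 mg at t=0 h): 495·exp(−0.05332·17) = 199.963 mg/L
Dose 2 (375 mg at t=9 h): 375·exp(−0.05332·8) = 244.783 mg/L
C(17) = 199.963 + 244.783 = 444.747 mg/L

444.747 mg/L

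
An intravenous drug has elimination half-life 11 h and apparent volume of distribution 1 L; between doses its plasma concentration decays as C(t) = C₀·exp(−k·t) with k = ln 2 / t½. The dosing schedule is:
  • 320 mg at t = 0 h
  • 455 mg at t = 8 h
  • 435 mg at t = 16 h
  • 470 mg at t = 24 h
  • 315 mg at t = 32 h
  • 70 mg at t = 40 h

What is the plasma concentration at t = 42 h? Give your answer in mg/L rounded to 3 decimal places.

k = ln 2 / 11 = 0.06301 per h
Dose 1 (320 mg at t=0 h): 320·exp(−0.06301·42) = 22.686 mg/L
Dose 2 (455 mg at t=8 h): 455·exp(−0.06301·34) = 53.402 mg/L
Dose 3 (435 mg at t=16 h): 435·exp(−0.06301·26) = 84.521 mg/L
Dose 4 (470 mg at t=24 h): 470·exp(−0.06301·18) = 151.183 mg/L
Dose 5 (315 mg at t=32 h): 315·exp(−0.06301·10) = 167.744 mg/L
Dose 6 (70 mg at t=40 h): 70·exp(−0.06301·2) = 61.711 mg/L
C(42) = 22.686 + 53.402 + 84.521 + 151.183 + 167.744 + 61.711 = 541.247 mg/L

541.247 mg/L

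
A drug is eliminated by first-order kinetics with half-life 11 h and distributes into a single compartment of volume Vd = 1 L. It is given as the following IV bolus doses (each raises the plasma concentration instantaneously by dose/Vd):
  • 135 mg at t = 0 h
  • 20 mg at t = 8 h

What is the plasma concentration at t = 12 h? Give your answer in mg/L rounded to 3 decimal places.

78.922 mg/L

k = ln 2 / 11 = 0.06301 per h
Dose 1 (135 mg at t=0 h): 135·exp(−0.06301·12) = 63.378 mg/L
Dose 2 (20 mg at t=8 h): 20·exp(−0.06301·4) = 15.544 mg/L
C(12) = 63.378 + 15.544 = 78.922 mg/L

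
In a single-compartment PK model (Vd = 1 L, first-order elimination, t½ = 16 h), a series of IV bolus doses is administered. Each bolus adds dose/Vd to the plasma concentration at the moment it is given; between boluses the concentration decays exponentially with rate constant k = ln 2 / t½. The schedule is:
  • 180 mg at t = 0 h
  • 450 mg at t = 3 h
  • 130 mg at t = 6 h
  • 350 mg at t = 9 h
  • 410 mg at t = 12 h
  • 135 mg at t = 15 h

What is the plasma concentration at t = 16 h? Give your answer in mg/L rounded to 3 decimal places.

1163.011 mg/L

k = ln 2 / 16 = 0.04332 per h
Dose 1 (180 mg at t=0 h): 180·exp(−0.04332·16) = 90.000 mg/L
Dose 2 (450 mg at t=3 h): 450·exp(−0.04332·13) = 256.227 mg/L
Dose 3 (130 mg at t=6 h): 130·exp(−0.04332·10) = 84.295 mg/L
Dose 4 (350 mg at t=9 h): 350·exp(−0.04332·7) = 258.445 mg/L
Dose 5 (410 mg at t=12 h): 410·exp(−0.04332·4) = 344.768 mg/L
Dose 6 (135 mg at t=15 h): 135·exp(−0.04332·1) = 129.276 mg/L
C(16) = 90.000 + 256.227 + 84.295 + 258.445 + 344.768 + 129.276 = 1163.011 mg/L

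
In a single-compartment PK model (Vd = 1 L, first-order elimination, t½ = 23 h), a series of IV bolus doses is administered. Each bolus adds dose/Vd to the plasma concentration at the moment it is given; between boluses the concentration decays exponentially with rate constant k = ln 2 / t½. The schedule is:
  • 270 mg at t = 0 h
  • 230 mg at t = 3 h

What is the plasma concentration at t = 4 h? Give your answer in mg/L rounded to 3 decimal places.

k = ln 2 / 23 = 0.03014 per h
Dose 1 (270 mg at t=0 h): 270·exp(−0.03014·4) = 239.337 mg/L
Dose 2 (230 mg at t=3 h): 230·exp(−0.03014·1) = 223.172 mg/L
C(4) = 239.337 + 223.172 = 462.509 mg/L

462.509 mg/L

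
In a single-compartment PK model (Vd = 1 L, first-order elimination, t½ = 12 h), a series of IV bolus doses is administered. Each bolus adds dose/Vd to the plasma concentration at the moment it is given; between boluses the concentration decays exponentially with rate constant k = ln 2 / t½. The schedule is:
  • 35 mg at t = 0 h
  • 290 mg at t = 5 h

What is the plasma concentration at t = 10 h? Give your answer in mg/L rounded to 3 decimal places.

236.898 mg/L

k = ln 2 / 12 = 0.05776 per h
Dose 1 (35 mg at t=0 h): 35·exp(−0.05776·10) = 19.643 mg/L
Dose 2 (290 mg at t=5 h): 290·exp(−0.05776·5) = 217.255 mg/L
C(10) = 19.643 + 217.255 = 236.898 mg/L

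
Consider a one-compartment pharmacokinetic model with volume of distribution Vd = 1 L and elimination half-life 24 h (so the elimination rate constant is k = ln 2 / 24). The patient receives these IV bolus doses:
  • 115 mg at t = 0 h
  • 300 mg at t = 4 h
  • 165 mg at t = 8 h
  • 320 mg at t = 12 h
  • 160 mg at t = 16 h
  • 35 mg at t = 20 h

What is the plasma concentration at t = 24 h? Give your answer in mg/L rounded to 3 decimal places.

714.261 mg/L

k = ln 2 / 24 = 0.02888 per h
Dose 1 (115 mg at t=0 h): 115·exp(−0.02888·24) = 57.500 mg/L
Dose 2 (300 mg at t=4 h): 300·exp(−0.02888·20) = 168.369 mg/L
Dose 3 (165 mg at t=8 h): 165·exp(−0.02888·16) = 103.943 mg/L
Dose 4 (320 mg at t=12 h): 320·exp(−0.02888·12) = 226.274 mg/L
Dose 5 (160 mg at t=16 h): 160·exp(−0.02888·8) = 126.992 mg/L
Dose 6 (35 mg at t=20 h): 35·exp(−0.02888·4) = 31.181 mg/L
C(24) = 57.500 + 168.369 + 103.943 + 226.274 + 126.992 + 31.181 = 714.261 mg/L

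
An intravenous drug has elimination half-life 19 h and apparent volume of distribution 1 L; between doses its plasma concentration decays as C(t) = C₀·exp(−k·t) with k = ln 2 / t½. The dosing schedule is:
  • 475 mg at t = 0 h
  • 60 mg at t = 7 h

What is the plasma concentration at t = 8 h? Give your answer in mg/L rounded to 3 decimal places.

k = ln 2 / 19 = 0.03648 per h
Dose 1 (475 mg at t=0 h): 475·exp(−0.03648·8) = 354.768 mg/L
Dose 2 (60 mg at t=7 h): 60·exp(−0.03648·1) = 57.851 mg/L
C(8) = 354.768 + 57.851 = 412.618 mg/L

412.618 mg/L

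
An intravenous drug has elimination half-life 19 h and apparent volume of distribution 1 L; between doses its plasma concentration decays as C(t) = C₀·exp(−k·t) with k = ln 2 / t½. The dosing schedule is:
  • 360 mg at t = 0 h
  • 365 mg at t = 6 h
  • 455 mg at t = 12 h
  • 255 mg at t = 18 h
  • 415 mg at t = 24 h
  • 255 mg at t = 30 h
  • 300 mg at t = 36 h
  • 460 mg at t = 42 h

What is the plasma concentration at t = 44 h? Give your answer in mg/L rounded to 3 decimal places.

1408.682 mg/L

k = ln 2 / 19 = 0.03648 per h
Dose 1 (360 mg at t=0 h): 360·exp(−0.03648·44) = 72.307 mg/L
Dose 2 (365 mg at t=6 h): 365·exp(−0.03648·38) = 91.250 mg/L
Dose 3 (455 mg at t=12 h): 455·exp(−0.03648·32) = 141.584 mg/L
Dose 4 (255 mg at t=18 h): 255·exp(−0.03648·26) = 98.765 mg/L
Dose 5 (415 mg at t=24 h): 415·exp(−0.03648·20) = 200.067 mg/L
Dose 6 (255 mg at t=30 h): 255·exp(−0.03648·14) = 153.013 mg/L
Dose 7 (300 mg at t=36 h): 300·exp(−0.03648·8) = 224.064 mg/L
Dose 8 (460 mg at t=42 h): 460·exp(−0.03648·2) = 427.632 mg/L
C(44) = 72.307 + 91.250 + 141.584 + 98.765 + 200.067 + 153.013 + 224.064 + 427.632 = 1408.682 mg/L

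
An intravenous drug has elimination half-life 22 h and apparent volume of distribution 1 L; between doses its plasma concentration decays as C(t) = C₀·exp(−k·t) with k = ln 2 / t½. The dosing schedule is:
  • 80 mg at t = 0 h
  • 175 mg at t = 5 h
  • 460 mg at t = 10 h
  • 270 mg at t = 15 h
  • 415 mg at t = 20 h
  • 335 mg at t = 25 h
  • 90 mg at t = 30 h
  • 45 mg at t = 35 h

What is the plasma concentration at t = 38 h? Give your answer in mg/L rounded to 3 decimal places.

975.904 mg/L

k = ln 2 / 22 = 0.03151 per h
Dose 1 (80 mg at t=0 h): 80·exp(−0.03151·38) = 24.162 mg/L
Dose 2 (175 mg at t=5 h): 175·exp(−0.03151·33) = 61.872 mg/L
Dose 3 (460 mg at t=10 h): 460·exp(−0.03151·28) = 190.383 mg/L
Dose 4 (270 mg at t=15 h): 270·exp(−0.03151·23) = 130.813 mg/L
Dose 5 (415 mg at t=20 h): 415·exp(−0.03151·18) = 235.370 mg/L
Dose 6 (335 mg at t=25 h): 335·exp(−0.03151·13) = 222.415 mg/L
Dose 7 (90 mg at t=30 h): 90·exp(−0.03151·8) = 69.948 mg/L
Dose 8 (45 mg at t=35 h): 45·exp(−0.03151·3) = 40.941 mg/L
C(38) = 24.162 + 61.872 + 190.383 + 130.813 + 235.370 + 222.415 + 69.948 + 40.941 = 975.904 mg/L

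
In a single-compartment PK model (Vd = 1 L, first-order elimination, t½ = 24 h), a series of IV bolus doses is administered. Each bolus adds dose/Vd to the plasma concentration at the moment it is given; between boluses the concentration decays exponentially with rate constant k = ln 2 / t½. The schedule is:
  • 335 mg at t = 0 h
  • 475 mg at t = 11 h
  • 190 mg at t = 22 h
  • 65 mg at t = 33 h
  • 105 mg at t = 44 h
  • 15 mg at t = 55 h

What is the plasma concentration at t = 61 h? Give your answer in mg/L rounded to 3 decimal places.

k = ln 2 / 24 = 0.02888 per h
Dose 1 (335 mg at t=0 h): 335·exp(−0.02888·61) = 57.534 mg/L
Dose 2 (475 mg at t=11 h): 475·exp(−0.02888·50) = 112.085 mg/L
Dose 3 (190 mg at t=22 h): 190·exp(−0.02888·39) = 61.600 mg/L
Dose 4 (65 mg at t=33 h): 65·exp(−0.02888·28) = 28.954 mg/L
Dose 5 (105 mg at t=44 h): 105·exp(−0.02888·17) = 64.263 mg/L
Dose 6 (15 mg at t=55 h): 15·exp(−0.02888·6) = 12.613 mg/L
C(61) = 57.534 + 112.085 + 61.600 + 28.954 + 64.263 + 12.613 = 337.050 mg/L

337.050 mg/L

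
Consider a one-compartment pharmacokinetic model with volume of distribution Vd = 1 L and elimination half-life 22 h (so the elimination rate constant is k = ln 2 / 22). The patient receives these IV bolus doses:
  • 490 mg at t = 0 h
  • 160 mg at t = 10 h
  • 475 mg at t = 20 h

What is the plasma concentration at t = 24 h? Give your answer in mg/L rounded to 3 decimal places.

k = ln 2 / 22 = 0.03151 per h
Dose 1 (490 mg at t=0 h): 490·exp(−0.03151·24) = 230.038 mg/L
Dose 2 (160 mg at t=10 h): 160·exp(−0.03151·14) = 102.933 mg/L
Dose 3 (475 mg at t=20 h): 475·exp(−0.03151·4) = 418.756 mg/L
C(24) = 230.038 + 102.933 + 418.756 = 751.727 mg/L

751.727 mg/L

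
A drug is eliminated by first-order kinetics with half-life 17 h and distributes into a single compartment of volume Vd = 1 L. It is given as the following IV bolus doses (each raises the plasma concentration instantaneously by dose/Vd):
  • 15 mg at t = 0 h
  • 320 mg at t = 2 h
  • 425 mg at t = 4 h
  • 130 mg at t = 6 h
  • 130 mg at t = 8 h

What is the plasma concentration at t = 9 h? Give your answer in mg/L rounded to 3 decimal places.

k = ln 2 / 17 = 0.04077 per h
Dose 1 (15 mg at t=0 h): 15·exp(−0.04077·9) = 10.393 mg/L
Dose 2 (320 mg at t=2 h): 320·exp(−0.04077·7) = 240.545 mg/L
Dose 3 (425 mg at t=4 h): 425·exp(−0.04077·5) = 346.618 mg/L
Dose 4 (130 mg at t=6 h): 130·exp(−0.04077·3) = 115.032 mg/L
Dose 5 (130 mg at t=8 h): 130·exp(−0.04077·1) = 124.806 mg/L
C(9) = 10.393 + 240.545 + 346.618 + 115.032 + 124.806 = 837.394 mg/L

837.394 mg/L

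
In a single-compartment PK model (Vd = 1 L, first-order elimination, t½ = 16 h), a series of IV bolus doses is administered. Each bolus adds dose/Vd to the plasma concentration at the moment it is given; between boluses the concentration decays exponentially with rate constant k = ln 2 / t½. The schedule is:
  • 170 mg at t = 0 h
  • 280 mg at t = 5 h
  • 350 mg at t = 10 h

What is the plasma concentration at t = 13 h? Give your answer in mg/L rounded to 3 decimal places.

k = ln 2 / 16 = 0.04332 per h
Dose 1 (170 mg at t=0 h): 170·exp(−0.04332·13) = 96.797 mg/L
Dose 2 (280 mg at t=5 h): 280·exp(−0.04332·8) = 197.990 mg/L
Dose 3 (350 mg at t=10 h): 350·exp(−0.04332·3) = 307.344 mg/L
C(13) = 96.797 + 197.990 + 307.344 = 602.131 mg/L

602.131 mg/L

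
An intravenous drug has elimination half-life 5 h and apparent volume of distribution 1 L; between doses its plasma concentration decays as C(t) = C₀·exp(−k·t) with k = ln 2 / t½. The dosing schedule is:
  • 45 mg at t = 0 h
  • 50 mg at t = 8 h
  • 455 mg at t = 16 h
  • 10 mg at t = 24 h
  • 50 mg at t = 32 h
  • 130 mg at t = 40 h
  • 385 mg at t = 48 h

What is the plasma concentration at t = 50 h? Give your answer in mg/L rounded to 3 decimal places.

k = ln 2 / 5 = 0.13863 per h
Dose 1 (45 mg at t=0 h): 45·exp(−0.13863·50) = 0.044 mg/L
Dose 2 (50 mg at t=8 h): 50·exp(−0.13863·42) = 0.148 mg/L
Dose 3 (455 mg at t=16 h): 455·exp(−0.13863·34) = 4.083 mg/L
Dose 4 (10 mg at t=24 h): 10·exp(−0.13863·26) = 0.272 mg/L
Dose 5 (50 mg at t=32 h): 50·exp(−0.13863·18) = 4.123 mg/L
Dose 6 (130 mg at t=40 h): 130·exp(−0.13863·10) = 32.500 mg/L
Dose 7 (385 mg at t=48 h): 385·exp(−0.13863·2) = 291.775 mg/L
C(50) = 0.044 + 0.148 + 4.083 + 0.272 + 4.123 + 32.500 + 291.775 = 332.946 mg/L

332.946 mg/L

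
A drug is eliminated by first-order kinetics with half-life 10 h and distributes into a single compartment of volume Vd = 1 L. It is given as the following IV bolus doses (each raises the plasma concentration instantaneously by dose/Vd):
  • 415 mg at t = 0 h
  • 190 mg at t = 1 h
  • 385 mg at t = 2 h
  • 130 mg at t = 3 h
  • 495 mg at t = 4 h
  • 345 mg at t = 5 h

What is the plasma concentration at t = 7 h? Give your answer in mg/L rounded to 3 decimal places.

1453.978 mg/L

k = ln 2 / 10 = 0.06931 per h
Dose 1 (415 mg at t=0 h): 415·exp(−0.06931·7) = 255.462 mg/L
Dose 2 (190 mg at t=1 h): 190·exp(−0.06931·6) = 125.353 mg/L
Dose 3 (385 mg at t=2 h): 385·exp(−0.06931·5) = 272.236 mg/L
Dose 4 (130 mg at t=3 h): 130·exp(−0.06931·4) = 98.522 mg/L
Dose 5 (495 mg at t=4 h): 495·exp(−0.06931·3) = 402.065 mg/L
Dose 6 (345 mg at t=5 h): 345·exp(−0.06931·2) = 300.340 mg/L
C(7) = 255.462 + 125.353 + 272.236 + 98.522 + 402.065 + 300.340 = 1453.978 mg/L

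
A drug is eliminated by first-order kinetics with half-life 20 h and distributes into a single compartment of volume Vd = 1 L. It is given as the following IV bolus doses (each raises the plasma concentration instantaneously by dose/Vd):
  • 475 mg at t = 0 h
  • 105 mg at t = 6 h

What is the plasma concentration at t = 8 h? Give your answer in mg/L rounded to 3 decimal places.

457.951 mg/L

k = ln 2 / 20 = 0.03466 per h
Dose 1 (475 mg at t=0 h): 475·exp(−0.03466·8) = 359.983 mg/L
Dose 2 (105 mg at t=6 h): 105·exp(−0.03466·2) = 97.968 mg/L
C(8) = 359.983 + 97.968 = 457.951 mg/L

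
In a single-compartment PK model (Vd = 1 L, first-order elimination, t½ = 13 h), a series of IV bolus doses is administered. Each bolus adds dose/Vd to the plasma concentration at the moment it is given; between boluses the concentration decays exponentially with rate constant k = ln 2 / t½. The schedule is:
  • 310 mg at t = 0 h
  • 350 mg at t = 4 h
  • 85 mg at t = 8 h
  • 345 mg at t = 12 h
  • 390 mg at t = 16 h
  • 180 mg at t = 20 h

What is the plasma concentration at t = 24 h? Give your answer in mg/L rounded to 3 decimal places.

k = ln 2 / 13 = 0.05332 per h
Dose 1 (310 mg at t=0 h): 310·exp(−0.05332·24) = 86.221 mg/L
Dose 2 (350 mg at t=4 h): 350·exp(−0.05332·20) = 120.488 mg/L
Dose 3 (85 mg at t=8 h): 85·exp(−0.05332·16) = 36.218 mg/L
Dose 4 (345 mg at t=12 h): 345·exp(−0.05332·12) = 181.947 mg/L
Dose 5 (390 mg at t=16 h): 390·exp(−0.05332·8) = 254.575 mg/L
Dose 6 (180 mg at t=20 h): 180·exp(−0.05332·4) = 145.428 mg/L
C(24) = 86.221 + 120.488 + 36.218 + 181.947 + 254.575 + 145.428 = 824.877 mg/L

824.877 mg/L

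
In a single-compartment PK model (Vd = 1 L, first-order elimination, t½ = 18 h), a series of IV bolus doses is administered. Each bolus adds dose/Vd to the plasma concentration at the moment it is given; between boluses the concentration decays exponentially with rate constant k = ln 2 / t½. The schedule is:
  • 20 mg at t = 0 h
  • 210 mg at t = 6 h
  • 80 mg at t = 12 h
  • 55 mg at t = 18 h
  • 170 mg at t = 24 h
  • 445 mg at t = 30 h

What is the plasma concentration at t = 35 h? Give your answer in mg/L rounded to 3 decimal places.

k = ln 2 / 18 = 0.03851 per h
Dose 1 (20 mg at t=0 h): 20·exp(−0.03851·35) = 5.196 mg/L
Dose 2 (210 mg at t=6 h): 210·exp(−0.03851·29) = 68.743 mg/L
Dose 3 (80 mg at t=12 h): 80·exp(−0.03851·23) = 32.994 mg/L
Dose 4 (55 mg at t=18 h): 55·exp(−0.03851·17) = 28.580 mg/L
Dose 5 (170 mg at t=24 h): 170·exp(−0.03851·11) = 111.298 mg/L
Dose 6 (445 mg at t=30 h): 445·exp(−0.03851·5) = 367.063 mg/L
C(35) = 5.196 + 68.743 + 32.994 + 28.580 + 111.298 + 367.063 = 613.874 mg/L

613.874 mg/L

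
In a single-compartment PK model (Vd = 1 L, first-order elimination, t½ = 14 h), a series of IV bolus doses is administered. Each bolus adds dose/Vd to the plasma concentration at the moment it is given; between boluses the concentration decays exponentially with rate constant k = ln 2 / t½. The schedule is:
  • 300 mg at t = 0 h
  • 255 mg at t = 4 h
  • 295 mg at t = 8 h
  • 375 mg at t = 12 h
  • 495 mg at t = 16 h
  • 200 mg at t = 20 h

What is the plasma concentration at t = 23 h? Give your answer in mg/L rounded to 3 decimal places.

k = ln 2 / 14 = 0.04951 per h
Dose 1 (300 mg at t=0 h): 300·exp(−0.04951·23) = 96.067 mg/L
Dose 2 (255 mg at t=4 h): 255·exp(−0.04951·19) = 99.540 mg/L
Dose 3 (295 mg at t=8 h): 295·exp(−0.04951·15) = 140.375 mg/L
Dose 4 (375 mg at t=12 h): 375·exp(−0.04951·11) = 217.524 mg/L
Dose 5 (495 mg at t=16 h): 495·exp(−0.04951·7) = 350.018 mg/L
Dose 6 (200 mg at t=20 h): 200·exp(−0.04951·3) = 172.395 mg/L
C(23) = 96.067 + 99.540 + 140.375 + 217.524 + 350.018 + 172.395 = 1075.919 mg/L

1075.919 mg/L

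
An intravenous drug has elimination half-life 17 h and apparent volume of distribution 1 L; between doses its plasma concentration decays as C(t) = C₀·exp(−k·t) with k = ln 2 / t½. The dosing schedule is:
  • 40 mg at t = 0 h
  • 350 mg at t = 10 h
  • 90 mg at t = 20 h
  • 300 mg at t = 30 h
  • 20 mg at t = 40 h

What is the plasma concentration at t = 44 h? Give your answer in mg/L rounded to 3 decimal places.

314.486 mg/L

k = ln 2 / 17 = 0.04077 per h
Dose 1 (40 mg at t=0 h): 40·exp(−0.04077·44) = 6.652 mg/L
Dose 2 (350 mg at t=10 h): 350·exp(−0.04077·34) = 87.500 mg/L
Dose 3 (90 mg at t=20 h): 90·exp(−0.04077·24) = 33.827 mg/L
Dose 4 (300 mg at t=30 h): 300·exp(−0.04077·14) = 169.517 mg/L
Dose 5 (20 mg at t=40 h): 20·exp(−0.04077·4) = 16.990 mg/L
C(44) = 6.652 + 87.500 + 33.827 + 169.517 + 16.990 = 314.486 mg/L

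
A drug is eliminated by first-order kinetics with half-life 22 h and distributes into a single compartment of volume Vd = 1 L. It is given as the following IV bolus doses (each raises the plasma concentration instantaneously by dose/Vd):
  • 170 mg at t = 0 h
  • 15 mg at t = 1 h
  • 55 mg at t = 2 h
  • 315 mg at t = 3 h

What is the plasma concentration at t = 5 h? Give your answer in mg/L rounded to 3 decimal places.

k = ln 2 / 22 = 0.03151 per h
Dose 1 (170 mg at t=0 h): 170·exp(−0.03151·5) = 145.222 mg/L
Dose 2 (15 mg at t=1 h): 15·exp(−0.03151·4) = 13.224 mg/L
Dose 3 (55 mg at t=2 h): 55·exp(−0.03151·3) = 50.040 mg/L
Dose 4 (315 mg at t=3 h): 315·exp(−0.03151·2) = 295.763 mg/L
C(5) = 145.222 + 13.224 + 50.040 + 295.763 = 504.249 mg/L

504.249 mg/L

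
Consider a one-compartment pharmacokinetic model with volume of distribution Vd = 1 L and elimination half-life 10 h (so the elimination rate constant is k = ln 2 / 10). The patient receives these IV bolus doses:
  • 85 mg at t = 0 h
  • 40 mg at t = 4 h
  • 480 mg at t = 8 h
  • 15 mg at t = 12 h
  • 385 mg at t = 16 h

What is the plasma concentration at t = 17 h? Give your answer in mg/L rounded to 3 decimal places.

k = ln 2 / 10 = 0.06931 per h
Dose 1 (85 mg at t=0 h): 85·exp(−0.06931·17) = 26.162 mg/L
Dose 2 (40 mg at t=4 h): 40·exp(−0.06931·13) = 16.245 mg/L
Dose 3 (480 mg at t=8 h): 480·exp(−0.06931·9) = 257.226 mg/L
Dose 4 (15 mg at t=12 h): 15·exp(−0.06931·5) = 10.607 mg/L
Dose 5 (385 mg at t=16 h): 385·exp(−0.06931·1) = 359.218 mg/L
C(17) = 26.162 + 16.245 + 257.226 + 10.607 + 359.218 = 669.457 mg/L

669.457 mg/L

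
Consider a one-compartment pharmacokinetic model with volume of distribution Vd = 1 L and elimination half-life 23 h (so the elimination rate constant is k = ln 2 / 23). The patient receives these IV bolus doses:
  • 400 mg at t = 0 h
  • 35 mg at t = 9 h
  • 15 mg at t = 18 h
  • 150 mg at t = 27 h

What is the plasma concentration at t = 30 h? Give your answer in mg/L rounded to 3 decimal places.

k = ln 2 / 23 = 0.03014 per h
Dose 1 (400 mg at t=0 h): 400·exp(−0.03014·30) = 161.962 mg/L
Dose 2 (35 mg at t=9 h): 35·exp(−0.03014·21) = 18.587 mg/L
Dose 3 (15 mg at t=18 h): 15·exp(−0.03014·12) = 10.448 mg/L
Dose 4 (150 mg at t=27 h): 150·exp(−0.03014·3) = 137.033 mg/L
C(30) = 161.962 + 18.587 + 10.448 + 137.033 = 328.030 mg/L

328.030 mg/L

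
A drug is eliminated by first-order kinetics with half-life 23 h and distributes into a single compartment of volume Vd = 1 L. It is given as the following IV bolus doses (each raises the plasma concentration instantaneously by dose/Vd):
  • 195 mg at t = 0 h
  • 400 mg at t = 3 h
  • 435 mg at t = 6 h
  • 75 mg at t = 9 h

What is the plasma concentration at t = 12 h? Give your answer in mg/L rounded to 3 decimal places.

k = ln 2 / 23 = 0.03014 per h
Dose 1 (195 mg at t=0 h): 195·exp(−0.03014·12) = 135.824 mg/L
Dose 2 (400 mg at t=3 h): 400·exp(−0.03014·9) = 304.976 mg/L
Dose 3 (435 mg at t=6 h): 435·exp(−0.03014·6) = 363.044 mg/L
Dose 4 (75 mg at t=9 h): 75·exp(−0.03014·3) = 68.517 mg/L
C(12) = 135.824 + 304.976 + 363.044 + 68.517 = 872.361 mg/L

872.361 mg/L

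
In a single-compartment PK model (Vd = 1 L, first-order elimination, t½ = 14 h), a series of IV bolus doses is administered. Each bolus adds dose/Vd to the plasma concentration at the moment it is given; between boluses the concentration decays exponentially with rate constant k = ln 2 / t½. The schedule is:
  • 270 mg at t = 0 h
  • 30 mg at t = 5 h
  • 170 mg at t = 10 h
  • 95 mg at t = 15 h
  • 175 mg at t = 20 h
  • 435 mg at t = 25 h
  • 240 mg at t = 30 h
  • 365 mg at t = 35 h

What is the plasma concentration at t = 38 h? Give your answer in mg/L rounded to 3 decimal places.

896.365 mg/L

k = ln 2 / 14 = 0.04951 per h
Dose 1 (270 mg at t=0 h): 270·exp(−0.04951·38) = 41.142 mg/L
Dose 2 (30 mg at t=5 h): 30·exp(−0.04951·33) = 5.855 mg/L
Dose 3 (170 mg at t=10 h): 170·exp(−0.04951·28) = 42.500 mg/L
Dose 4 (95 mg at t=15 h): 95·exp(−0.04951·23) = 30.421 mg/L
Dose 5 (175 mg at t=20 h): 175·exp(−0.04951·18) = 71.779 mg/L
Dose 6 (435 mg at t=25 h): 435·exp(−0.04951·13) = 228.540 mg/L
Dose 7 (240 mg at t=30 h): 240·exp(−0.04951·8) = 161.508 mg/L
Dose 8 (365 mg at t=35 h): 365·exp(−0.04951·3) = 314.620 mg/L
C(38) = 41.142 + 5.855 + 42.500 + 30.421 + 71.779 + 228.540 + 161.508 + 314.620 = 896.365 mg/L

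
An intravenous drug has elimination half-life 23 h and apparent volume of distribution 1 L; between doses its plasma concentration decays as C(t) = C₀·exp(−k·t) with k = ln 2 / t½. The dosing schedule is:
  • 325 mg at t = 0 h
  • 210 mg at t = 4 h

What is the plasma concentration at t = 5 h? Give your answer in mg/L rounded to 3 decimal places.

483.304 mg/L

k = ln 2 / 23 = 0.03014 per h
Dose 1 (325 mg at t=0 h): 325·exp(−0.03014·5) = 279.539 mg/L
Dose 2 (210 mg at t=4 h): 210·exp(−0.03014·1) = 203.766 mg/L
C(5) = 279.539 + 203.766 = 483.304 mg/L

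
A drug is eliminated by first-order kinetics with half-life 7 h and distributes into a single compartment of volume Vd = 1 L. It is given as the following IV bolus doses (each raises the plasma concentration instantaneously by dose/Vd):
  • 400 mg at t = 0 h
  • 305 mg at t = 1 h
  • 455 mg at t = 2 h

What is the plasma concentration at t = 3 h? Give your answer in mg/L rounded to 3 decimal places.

959.505 mg/L

k = ln 2 / 7 = 0.09902 per h
Dose 1 (400 mg at t=0 h): 400·exp(−0.09902·3) = 297.199 mg/L
Dose 2 (305 mg at t=1 h): 305·exp(−0.09902·2) = 250.202 mg/L
Dose 3 (455 mg at t=2 h): 455·exp(−0.09902·1) = 412.104 mg/L
C(3) = 297.199 + 250.202 + 412.104 = 959.505 mg/L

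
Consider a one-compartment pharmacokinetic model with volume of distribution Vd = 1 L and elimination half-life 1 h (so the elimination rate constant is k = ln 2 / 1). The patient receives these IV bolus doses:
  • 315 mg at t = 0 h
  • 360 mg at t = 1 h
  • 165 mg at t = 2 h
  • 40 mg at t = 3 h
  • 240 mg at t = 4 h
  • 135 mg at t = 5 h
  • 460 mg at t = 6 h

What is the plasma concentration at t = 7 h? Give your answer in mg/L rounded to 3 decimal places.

k = ln 2 / 1 = 0.69315 per h
Dose 1 (315 mg at t=0 h): 315·exp(−0.69315·7) = 2.461 mg/L
Dose 2 (360 mg at t=1 h): 360·exp(−0.69315·6) = 5.625 mg/L
Dose 3 (165 mg at t=2 h): 165·exp(−0.69315·5) = 5.156 mg/L
Dose 4 (40 mg at t=3 h): 40·exp(−0.69315·4) = 2.500 mg/L
Dose 5 (240 mg at t=4 h): 240·exp(−0.69315·3) = 30.000 mg/L
Dose 6 (135 mg at t=5 h): 135·exp(−0.69315·2) = 33.750 mg/L
Dose 7 (460 mg at t=6 h): 460·exp(−0.69315·1) = 230.000 mg/L
C(7) = 2.461 + 5.625 + 5.156 + 2.500 + 30.000 + 33.750 + 230.000 = 309.492 mg/L

309.492 mg/L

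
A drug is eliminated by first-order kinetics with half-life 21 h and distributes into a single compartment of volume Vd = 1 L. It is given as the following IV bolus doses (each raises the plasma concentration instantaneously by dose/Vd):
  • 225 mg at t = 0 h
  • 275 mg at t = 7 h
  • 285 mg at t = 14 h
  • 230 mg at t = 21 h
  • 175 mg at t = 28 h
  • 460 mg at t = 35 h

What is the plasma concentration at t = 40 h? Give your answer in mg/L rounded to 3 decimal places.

k = ln 2 / 21 = 0.03301 per h
Dose 1 (225 mg at t=0 h): 225·exp(−0.03301·40) = 60.089 mg/L
Dose 2 (275 mg at t=7 h): 275·exp(−0.03301·33) = 92.531 mg/L
Dose 3 (285 mg at t=14 h): 285·exp(−0.03301·26) = 120.821 mg/L
Dose 4 (230 mg at t=21 h): 230·exp(−0.03301·19) = 122.848 mg/L
Dose 5 (175 mg at t=28 h): 175·exp(−0.03301·12) = 117.766 mg/L
Dose 6 (460 mg at t=35 h): 460·exp(−0.03301·5) = 390.017 mg/L
C(40) = 60.089 + 92.531 + 120.821 + 122.848 + 117.766 + 390.017 = 904.071 mg/L

904.071 mg/L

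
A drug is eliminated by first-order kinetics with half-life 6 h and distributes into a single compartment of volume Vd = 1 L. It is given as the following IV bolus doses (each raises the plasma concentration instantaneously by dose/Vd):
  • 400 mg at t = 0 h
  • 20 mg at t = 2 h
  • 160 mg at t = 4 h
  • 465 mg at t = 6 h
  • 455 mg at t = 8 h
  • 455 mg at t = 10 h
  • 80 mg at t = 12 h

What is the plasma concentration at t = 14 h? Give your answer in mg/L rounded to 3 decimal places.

k = ln 2 / 6 = 0.11552 per h
Dose 1 (400 mg at t=0 h): 400·exp(−0.11552·14) = 79.370 mg/L
Dose 2 (20 mg at t=2 h): 20·exp(−0.11552·12) = 5.000 mg/L
Dose 3 (160 mg at t=4 h): 160·exp(−0.11552·10) = 50.397 mg/L
Dose 4 (465 mg at t=6 h): 465·exp(−0.11552·8) = 184.535 mg/L
Dose 5 (455 mg at t=8 h): 455·exp(−0.11552·6) = 227.500 mg/L
Dose 6 (455 mg at t=10 h): 455·exp(−0.11552·4) = 286.632 mg/L
Dose 7 (80 mg at t=12 h): 80·exp(−0.11552·2) = 63.496 mg/L
C(14) = 79.370 + 5.000 + 50.397 + 184.535 + 227.500 + 286.632 + 63.496 = 896.930 mg/L

896.930 mg/L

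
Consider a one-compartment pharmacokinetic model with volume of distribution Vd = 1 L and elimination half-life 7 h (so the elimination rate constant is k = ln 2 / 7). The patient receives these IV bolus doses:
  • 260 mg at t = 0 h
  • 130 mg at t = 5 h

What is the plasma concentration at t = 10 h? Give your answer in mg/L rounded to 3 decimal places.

175.826 mg/L

k = ln 2 / 7 = 0.09902 per h
Dose 1 (260 mg at t=0 h): 260·exp(−0.09902·10) = 96.590 mg/L
Dose 2 (130 mg at t=5 h): 130·exp(−0.09902·5) = 79.236 mg/L
C(10) = 96.590 + 79.236 = 175.826 mg/L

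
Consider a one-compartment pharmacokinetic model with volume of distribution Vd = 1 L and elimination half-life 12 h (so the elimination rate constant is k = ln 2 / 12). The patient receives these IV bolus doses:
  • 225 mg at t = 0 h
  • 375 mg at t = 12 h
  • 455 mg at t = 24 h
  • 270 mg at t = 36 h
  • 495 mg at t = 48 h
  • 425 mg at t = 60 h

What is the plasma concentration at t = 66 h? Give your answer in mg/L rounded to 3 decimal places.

k = ln 2 / 12 = 0.05776 per h
Dose 1 (225 mg at t=0 h): 225·exp(−0.05776·66) = 4.972 mg/L
Dose 2 (375 mg at t=12 h): 375·exp(−0.05776·54) = 16.573 mg/L
Dose 3 (455 mg at t=24 h): 455·exp(−0.05776·42) = 40.217 mg/L
Dose 4 (270 mg at t=36 h): 270·exp(−0.05776·30) = 47.730 mg/L
Dose 5 (495 mg at t=48 h): 495·exp(−0.05776·18) = 175.009 mg/L
Dose 6 (425 mg at t=60 h): 425·exp(−0.05776·6) = 300.520 mg/L
C(66) = 4.972 + 16.573 + 40.217 + 47.730 + 175.009 + 300.520 = 585.020 mg/L

585.020 mg/L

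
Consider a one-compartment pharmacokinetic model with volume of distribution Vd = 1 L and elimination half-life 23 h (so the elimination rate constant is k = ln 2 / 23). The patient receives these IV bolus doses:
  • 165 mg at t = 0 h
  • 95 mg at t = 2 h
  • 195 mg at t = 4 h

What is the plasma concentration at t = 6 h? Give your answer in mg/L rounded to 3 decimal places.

405.512 mg/L

k = ln 2 / 23 = 0.03014 per h
Dose 1 (165 mg at t=0 h): 165·exp(−0.03014·6) = 137.706 mg/L
Dose 2 (95 mg at t=2 h): 95·exp(−0.03014·4) = 84.211 mg/L
Dose 3 (195 mg at t=4 h): 195·exp(−0.03014·2) = 183.594 mg/L
C(6) = 137.706 + 84.211 + 183.594 = 405.512 mg/L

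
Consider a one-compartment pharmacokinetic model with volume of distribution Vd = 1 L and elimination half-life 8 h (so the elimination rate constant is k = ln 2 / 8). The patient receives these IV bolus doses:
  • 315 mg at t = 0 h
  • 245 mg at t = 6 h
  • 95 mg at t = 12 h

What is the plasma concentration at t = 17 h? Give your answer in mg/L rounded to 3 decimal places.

228.274 mg/L

k = ln 2 / 8 = 0.08664 per h
Dose 1 (315 mg at t=0 h): 315·exp(−0.08664·17) = 72.214 mg/L
Dose 2 (245 mg at t=6 h): 245·exp(−0.08664·11) = 94.460 mg/L
Dose 3 (95 mg at t=12 h): 95·exp(−0.08664·5) = 61.600 mg/L
C(17) = 72.214 + 94.460 + 61.600 = 228.274 mg/L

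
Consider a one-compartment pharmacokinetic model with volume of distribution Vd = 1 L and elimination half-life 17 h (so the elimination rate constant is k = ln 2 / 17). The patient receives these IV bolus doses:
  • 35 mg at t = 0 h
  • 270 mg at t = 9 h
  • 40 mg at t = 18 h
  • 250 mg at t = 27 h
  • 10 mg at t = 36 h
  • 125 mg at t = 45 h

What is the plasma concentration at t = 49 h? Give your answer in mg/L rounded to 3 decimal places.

282.921 mg/L

k = ln 2 / 17 = 0.04077 per h
Dose 1 (35 mg at t=0 h): 35·exp(−0.04077·49) = 4.747 mg/L
Dose 2 (270 mg at t=9 h): 270·exp(−0.04077·40) = 52.852 mg/L
Dose 3 (40 mg at t=18 h): 40·exp(−0.04077·31) = 11.301 mg/L
Dose 4 (250 mg at t=27 h): 250·exp(−0.04077·22) = 101.946 mg/L
Dose 5 (10 mg at t=36 h): 10·exp(−0.04077·13) = 5.886 mg/L
Dose 6 (125 mg at t=45 h): 125·exp(−0.04077·4) = 106.189 mg/L
C(49) = 4.747 + 52.852 + 11.301 + 101.946 + 5.886 + 106.189 = 282.921 mg/L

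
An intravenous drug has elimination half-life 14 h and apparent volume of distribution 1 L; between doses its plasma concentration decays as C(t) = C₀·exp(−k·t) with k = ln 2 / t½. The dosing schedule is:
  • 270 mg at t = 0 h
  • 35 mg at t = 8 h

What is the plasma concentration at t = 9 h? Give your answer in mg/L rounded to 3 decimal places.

k = ln 2 / 14 = 0.04951 per h
Dose 1 (270 mg at t=0 h): 270·exp(−0.04951·9) = 172.920 mg/L
Dose 2 (35 mg at t=8 h): 35·exp(−0.04951·1) = 33.309 mg/L
C(9) = 172.920 + 33.309 = 206.229 mg/L

206.229 mg/L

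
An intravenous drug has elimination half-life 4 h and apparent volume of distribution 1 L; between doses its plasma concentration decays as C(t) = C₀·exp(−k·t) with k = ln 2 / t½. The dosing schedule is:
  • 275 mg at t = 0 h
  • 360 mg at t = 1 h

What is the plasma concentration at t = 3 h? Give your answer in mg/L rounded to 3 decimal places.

418.074 mg/L

k = ln 2 / 4 = 0.17329 per h
Dose 1 (275 mg at t=0 h): 275·exp(−0.17329·3) = 163.516 mg/L
Dose 2 (360 mg at t=1 h): 360·exp(−0.17329·2) = 254.558 mg/L
C(3) = 163.516 + 254.558 = 418.074 mg/L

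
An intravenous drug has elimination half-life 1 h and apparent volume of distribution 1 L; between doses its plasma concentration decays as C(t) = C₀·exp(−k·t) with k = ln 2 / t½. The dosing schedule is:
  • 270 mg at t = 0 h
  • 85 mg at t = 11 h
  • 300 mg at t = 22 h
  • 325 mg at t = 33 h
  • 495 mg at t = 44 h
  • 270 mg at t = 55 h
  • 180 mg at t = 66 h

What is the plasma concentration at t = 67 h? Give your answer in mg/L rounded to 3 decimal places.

k = ln 2 / 1 = 0.69315 per h
Dose 1 (270 mg at t=0 h): 270·exp(−0.69315·67) = 0.000 mg/L
Dose 2 (85 mg at t=11 h): 85·exp(−0.69315·56) = 0.000 mg/L
Dose 3 (300 mg at t=22 h): 300·exp(−0.69315·45) = 0.000 mg/L
Dose 4 (325 mg at t=33 h): 325·exp(−0.69315·34) = 0.000 mg/L
Dose 5 (495 mg at t=44 h): 495·exp(−0.69315·23) = 0.000 mg/L
Dose 6 (270 mg at t=55 h): 270·exp(−0.69315·12) = 0.066 mg/L
Dose 7 (180 mg at t=66 h): 180·exp(−0.69315·1) = 90.000 mg/L
C(67) = 0.000 + 0.000 + 0.000 + 0.000 + 0.000 + 0.066 + 90.000 = 90.066 mg/L

90.066 mg/L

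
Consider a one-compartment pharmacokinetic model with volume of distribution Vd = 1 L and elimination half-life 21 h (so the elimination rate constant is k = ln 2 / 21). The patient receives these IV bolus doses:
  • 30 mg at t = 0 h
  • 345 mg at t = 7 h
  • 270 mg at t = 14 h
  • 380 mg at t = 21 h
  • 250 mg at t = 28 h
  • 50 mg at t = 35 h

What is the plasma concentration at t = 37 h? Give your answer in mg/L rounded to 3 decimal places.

720.036 mg/L

k = ln 2 / 21 = 0.03301 per h
Dose 1 (30 mg at t=0 h): 30·exp(−0.03301·37) = 8.846 mg/L
Dose 2 (345 mg at t=7 h): 345·exp(−0.03301·30) = 128.167 mg/L
Dose 3 (270 mg at t=14 h): 270·exp(−0.03301·23) = 126.376 mg/L
Dose 4 (380 mg at t=21 h): 380·exp(−0.03301·16) = 224.093 mg/L
Dose 5 (250 mg at t=28 h): 250·exp(−0.03301·9) = 185.749 mg/L
Dose 6 (50 mg at t=35 h): 50·exp(−0.03301·2) = 46.806 mg/L
C(37) = 8.846 + 128.167 + 126.376 + 224.093 + 185.749 + 46.806 = 720.036 mg/L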